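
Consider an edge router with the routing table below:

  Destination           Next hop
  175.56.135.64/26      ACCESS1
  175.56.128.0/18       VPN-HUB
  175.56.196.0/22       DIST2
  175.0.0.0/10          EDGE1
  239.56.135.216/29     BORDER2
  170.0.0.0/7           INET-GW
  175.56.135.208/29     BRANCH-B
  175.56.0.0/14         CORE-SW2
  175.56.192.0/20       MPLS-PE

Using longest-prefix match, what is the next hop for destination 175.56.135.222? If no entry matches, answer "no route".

VPN-HUB

Routes whose prefix contains 175.56.135.222:
  175.0.0.0/10 (175.0.0.0 - 175.63.255.255) -> EDGE1
  175.56.0.0/14 (175.56.0.0 - 175.59.255.255) -> CORE-SW2
  175.56.128.0/18 (175.56.128.0 - 175.56.191.255) -> VPN-HUB
More-specific entries that do NOT match:
  239.56.135.216/29 (239.56.135.216 - 239.56.135.223) does not contain 175.56.135.222
  175.56.135.208/29 (175.56.135.208 - 175.56.135.215) does not contain 175.56.135.222
  175.56.135.64/26 (175.56.135.64 - 175.56.135.127) does not contain 175.56.135.222
  175.56.196.0/22 (175.56.196.0 - 175.56.199.255) does not contain 175.56.135.222
  175.56.192.0/20 (175.56.192.0 - 175.56.207.255) does not contain 175.56.135.222
Longest matching prefix is /18 -> next hop VPN-HUB.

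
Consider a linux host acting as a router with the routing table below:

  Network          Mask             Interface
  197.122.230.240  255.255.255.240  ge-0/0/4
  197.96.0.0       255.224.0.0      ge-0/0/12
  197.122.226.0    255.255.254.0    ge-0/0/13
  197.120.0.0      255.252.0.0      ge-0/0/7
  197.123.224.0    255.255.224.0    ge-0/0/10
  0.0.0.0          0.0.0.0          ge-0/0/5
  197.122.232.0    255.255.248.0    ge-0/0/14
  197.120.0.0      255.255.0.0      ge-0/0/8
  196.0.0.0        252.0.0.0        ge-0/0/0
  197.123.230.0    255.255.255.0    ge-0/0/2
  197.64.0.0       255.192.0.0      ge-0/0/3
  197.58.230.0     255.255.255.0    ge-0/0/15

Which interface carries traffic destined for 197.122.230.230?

Routes whose prefix contains 197.122.230.230:
  0.0.0.0/0 (default, matches everything) -> ge-0/0/5
  196.0.0.0/6 (196.0.0.0 - 199.255.255.255) -> ge-0/0/0
  197.64.0.0/10 (197.64.0.0 - 197.127.255.255) -> ge-0/0/3
  197.96.0.0/11 (197.96.0.0 - 197.127.255.255) -> ge-0/0/12
  197.120.0.0/14 (197.120.0.0 - 197.123.255.255) -> ge-0/0/7
More-specific entries that do NOT match:
  197.122.230.240/28 (197.122.230.240 - 197.122.230.255) does not contain 197.122.230.230
  197.123.230.0/24 (197.123.230.0 - 197.123.230.255) does not contain 197.122.230.230
  197.58.230.0/24 (197.58.230.0 - 197.58.230.255) does not contain 197.122.230.230
  197.122.226.0/23 (197.122.226.0 - 197.122.227.255) does not contain 197.122.230.230
  197.122.232.0/21 (197.122.232.0 - 197.122.239.255) does not contain 197.122.230.230
  197.123.224.0/19 (197.123.224.0 - 197.123.255.255) does not contain 197.122.230.230
  197.120.0.0/16 (197.120.0.0 - 197.120.255.255) does not contain 197.122.230.230
Longest matching prefix is /14 -> interface ge-0/0/7.

ge-0/0/7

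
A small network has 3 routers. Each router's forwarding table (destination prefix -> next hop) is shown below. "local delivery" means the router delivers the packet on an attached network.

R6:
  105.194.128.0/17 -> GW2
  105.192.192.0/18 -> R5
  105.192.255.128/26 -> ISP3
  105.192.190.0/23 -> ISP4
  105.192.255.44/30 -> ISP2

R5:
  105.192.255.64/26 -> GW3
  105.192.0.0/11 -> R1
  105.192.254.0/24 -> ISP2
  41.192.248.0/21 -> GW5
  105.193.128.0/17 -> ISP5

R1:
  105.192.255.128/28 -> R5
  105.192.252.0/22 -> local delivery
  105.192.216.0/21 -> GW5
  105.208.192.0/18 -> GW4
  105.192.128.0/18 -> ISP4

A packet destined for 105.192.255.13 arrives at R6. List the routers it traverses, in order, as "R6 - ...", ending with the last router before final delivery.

R6 - R5 - R1

At R6: longest match for 105.192.255.13 is 105.192.192.0/18 -> R5
At R5: longest match for 105.192.255.13 is 105.192.0.0/11 -> R1
At R1: longest match for 105.192.255.13 is 105.192.252.0/22 -> local delivery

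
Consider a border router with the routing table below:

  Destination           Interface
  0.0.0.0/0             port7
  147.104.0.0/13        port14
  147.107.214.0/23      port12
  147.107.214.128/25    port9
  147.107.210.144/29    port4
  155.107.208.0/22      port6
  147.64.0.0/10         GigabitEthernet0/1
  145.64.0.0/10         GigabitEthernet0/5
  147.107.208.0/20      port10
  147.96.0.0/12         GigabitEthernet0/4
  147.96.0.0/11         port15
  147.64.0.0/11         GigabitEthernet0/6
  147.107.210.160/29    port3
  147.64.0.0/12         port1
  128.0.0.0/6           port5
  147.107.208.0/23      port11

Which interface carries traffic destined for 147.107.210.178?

port10

Routes whose prefix contains 147.107.210.178:
  0.0.0.0/0 (default, matches everything) -> port7
  147.64.0.0/10 (147.64.0.0 - 147.127.255.255) -> GigabitEthernet0/1
  147.96.0.0/11 (147.96.0.0 - 147.127.255.255) -> port15
  147.96.0.0/12 (147.96.0.0 - 147.111.255.255) -> GigabitEthernet0/4
  147.104.0.0/13 (147.104.0.0 - 147.111.255.255) -> port14
  147.107.208.0/20 (147.107.208.0 - 147.107.223.255) -> port10
More-specific entries that do NOT match:
  147.107.210.144/29 (147.107.210.144 - 147.107.210.151) does not contain 147.107.210.178
  147.107.210.160/29 (147.107.210.160 - 147.107.210.167) does not contain 147.107.210.178
  147.107.214.128/25 (147.107.214.128 - 147.107.214.255) does not contain 147.107.210.178
  147.107.214.0/23 (147.107.214.0 - 147.107.215.255) does not contain 147.107.210.178
  147.107.208.0/23 (147.107.208.0 - 147.107.209.255) does not contain 147.107.210.178
  155.107.208.0/22 (155.107.208.0 - 155.107.211.255) does not contain 147.107.210.178
Longest matching prefix is /20 -> interface port10.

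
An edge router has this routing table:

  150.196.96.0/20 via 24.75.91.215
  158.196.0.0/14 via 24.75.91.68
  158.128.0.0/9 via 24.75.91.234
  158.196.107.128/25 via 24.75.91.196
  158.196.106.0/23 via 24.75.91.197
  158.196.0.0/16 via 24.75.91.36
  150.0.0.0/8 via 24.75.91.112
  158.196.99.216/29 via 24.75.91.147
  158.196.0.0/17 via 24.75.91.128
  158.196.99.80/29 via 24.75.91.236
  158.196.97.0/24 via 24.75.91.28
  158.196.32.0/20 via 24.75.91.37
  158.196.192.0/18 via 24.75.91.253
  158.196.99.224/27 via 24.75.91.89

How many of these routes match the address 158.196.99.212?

4

Prefixes containing 158.196.99.212:
  158.128.0.0/9 (158.128.0.0 - 158.255.255.255)
  158.196.0.0/14 (158.196.0.0 - 158.199.255.255)
  158.196.0.0/16 (158.196.0.0 - 158.196.255.255)
  158.196.0.0/17 (158.196.0.0 - 158.196.127.255)
Total matching entries: 4.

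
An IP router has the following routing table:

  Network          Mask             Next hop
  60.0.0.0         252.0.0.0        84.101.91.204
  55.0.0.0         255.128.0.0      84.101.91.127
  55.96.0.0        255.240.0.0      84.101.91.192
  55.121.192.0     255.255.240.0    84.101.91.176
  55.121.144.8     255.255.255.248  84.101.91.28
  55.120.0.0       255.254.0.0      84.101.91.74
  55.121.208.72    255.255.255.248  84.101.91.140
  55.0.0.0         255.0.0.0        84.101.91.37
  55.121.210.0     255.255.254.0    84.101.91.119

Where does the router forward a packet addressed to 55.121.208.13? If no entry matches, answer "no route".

84.101.91.74

Routes whose prefix contains 55.121.208.13:
  55.0.0.0/8 (55.0.0.0 - 55.255.255.255) -> 84.101.91.37
  55.0.0.0/9 (55.0.0.0 - 55.127.255.255) -> 84.101.91.127
  55.120.0.0/15 (55.120.0.0 - 55.121.255.255) -> 84.101.91.74
More-specific entries that do NOT match:
  55.121.144.8/29 (55.121.144.8 - 55.121.144.15) does not contain 55.121.208.13
  55.121.208.72/29 (55.121.208.72 - 55.121.208.79) does not contain 55.121.208.13
  55.121.210.0/23 (55.121.210.0 - 55.121.211.255) does not contain 55.121.208.13
  55.121.192.0/20 (55.121.192.0 - 55.121.207.255) does not contain 55.121.208.13
Longest matching prefix is /15 -> next hop 84.101.91.74.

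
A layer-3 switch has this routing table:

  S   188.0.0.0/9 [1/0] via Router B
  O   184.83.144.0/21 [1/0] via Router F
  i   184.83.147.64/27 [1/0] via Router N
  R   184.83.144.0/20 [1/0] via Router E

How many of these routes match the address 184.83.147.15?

2

Prefixes containing 184.83.147.15:
  184.83.144.0/20 (184.83.144.0 - 184.83.159.255)
  184.83.144.0/21 (184.83.144.0 - 184.83.151.255)
Total matching entries: 2.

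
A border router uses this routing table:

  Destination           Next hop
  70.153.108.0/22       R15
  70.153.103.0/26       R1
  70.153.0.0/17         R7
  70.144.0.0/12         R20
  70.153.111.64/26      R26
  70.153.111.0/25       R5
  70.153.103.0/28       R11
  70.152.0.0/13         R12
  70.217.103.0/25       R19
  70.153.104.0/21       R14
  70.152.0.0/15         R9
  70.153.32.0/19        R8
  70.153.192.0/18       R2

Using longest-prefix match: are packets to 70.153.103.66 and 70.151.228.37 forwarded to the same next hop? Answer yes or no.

no

70.153.103.66: longest match 70.153.0.0/17 -> R7
70.151.228.37: longest match 70.144.0.0/12 -> R20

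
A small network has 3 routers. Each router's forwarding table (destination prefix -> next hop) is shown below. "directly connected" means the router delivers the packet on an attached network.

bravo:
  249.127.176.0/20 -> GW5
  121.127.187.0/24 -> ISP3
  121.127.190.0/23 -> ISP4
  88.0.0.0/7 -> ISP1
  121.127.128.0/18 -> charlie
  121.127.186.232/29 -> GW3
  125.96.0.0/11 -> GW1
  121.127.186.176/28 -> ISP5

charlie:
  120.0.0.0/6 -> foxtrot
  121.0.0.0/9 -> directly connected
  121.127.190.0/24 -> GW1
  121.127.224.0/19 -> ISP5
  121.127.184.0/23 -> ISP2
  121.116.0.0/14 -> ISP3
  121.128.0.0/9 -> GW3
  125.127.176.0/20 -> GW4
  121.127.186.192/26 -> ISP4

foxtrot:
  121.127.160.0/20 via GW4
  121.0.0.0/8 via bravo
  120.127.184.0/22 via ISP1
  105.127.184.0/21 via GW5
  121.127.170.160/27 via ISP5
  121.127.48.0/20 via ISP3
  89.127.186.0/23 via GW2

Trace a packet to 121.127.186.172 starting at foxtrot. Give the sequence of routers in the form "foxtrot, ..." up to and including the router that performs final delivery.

At foxtrot: longest match for 121.127.186.172 is 121.0.0.0/8 -> bravo
At bravo: longest match for 121.127.186.172 is 121.127.128.0/18 -> charlie
At charlie: longest match for 121.127.186.172 is 121.0.0.0/9 -> directly connected

foxtrot, bravo, charlie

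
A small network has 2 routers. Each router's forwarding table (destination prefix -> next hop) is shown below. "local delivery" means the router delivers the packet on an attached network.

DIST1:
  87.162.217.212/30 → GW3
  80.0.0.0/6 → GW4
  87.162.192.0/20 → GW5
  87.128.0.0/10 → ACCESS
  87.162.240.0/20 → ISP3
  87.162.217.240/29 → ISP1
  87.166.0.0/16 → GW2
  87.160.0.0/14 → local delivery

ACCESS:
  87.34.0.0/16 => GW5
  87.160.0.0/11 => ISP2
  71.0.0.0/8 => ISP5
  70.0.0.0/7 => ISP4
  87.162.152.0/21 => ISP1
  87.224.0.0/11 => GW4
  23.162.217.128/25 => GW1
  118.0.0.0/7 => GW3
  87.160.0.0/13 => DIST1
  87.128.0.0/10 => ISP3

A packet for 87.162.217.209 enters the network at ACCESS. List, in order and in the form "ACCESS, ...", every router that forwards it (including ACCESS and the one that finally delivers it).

At ACCESS: longest match for 87.162.217.209 is 87.160.0.0/13 -> DIST1
At DIST1: longest match for 87.162.217.209 is 87.160.0.0/14 -> local delivery

ACCESS, DIST1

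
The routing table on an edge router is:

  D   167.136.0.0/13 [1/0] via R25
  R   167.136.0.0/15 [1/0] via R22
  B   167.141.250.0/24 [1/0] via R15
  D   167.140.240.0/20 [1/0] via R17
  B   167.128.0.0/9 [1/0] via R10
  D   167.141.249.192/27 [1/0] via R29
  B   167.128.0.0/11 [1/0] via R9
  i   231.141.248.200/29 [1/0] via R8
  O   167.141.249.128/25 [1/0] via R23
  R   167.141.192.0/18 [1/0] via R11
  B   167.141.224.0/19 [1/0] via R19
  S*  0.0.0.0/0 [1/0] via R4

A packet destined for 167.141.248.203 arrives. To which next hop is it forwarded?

Routes whose prefix contains 167.141.248.203:
  0.0.0.0/0 (default, matches everything) -> R4
  167.128.0.0/9 (167.128.0.0 - 167.255.255.255) -> R10
  167.128.0.0/11 (167.128.0.0 - 167.159.255.255) -> R9
  167.136.0.0/13 (167.136.0.0 - 167.143.255.255) -> R25
  167.141.192.0/18 (167.141.192.0 - 167.141.255.255) -> R11
  167.141.224.0/19 (167.141.224.0 - 167.141.255.255) -> R19
More-specific entries that do NOT match:
  231.141.248.200/29 (231.141.248.200 - 231.141.248.207) does not contain 167.141.248.203
  167.141.249.192/27 (167.141.249.192 - 167.141.249.223) does not contain 167.141.248.203
  167.141.249.128/25 (167.141.249.128 - 167.141.249.255) does not contain 167.141.248.203
  167.141.250.0/24 (167.141.250.0 - 167.141.250.255) does not contain 167.141.248.203
  167.140.240.0/20 (167.140.240.0 - 167.140.255.255) does not contain 167.141.248.203
Longest matching prefix is /19 -> next hop R19.

R19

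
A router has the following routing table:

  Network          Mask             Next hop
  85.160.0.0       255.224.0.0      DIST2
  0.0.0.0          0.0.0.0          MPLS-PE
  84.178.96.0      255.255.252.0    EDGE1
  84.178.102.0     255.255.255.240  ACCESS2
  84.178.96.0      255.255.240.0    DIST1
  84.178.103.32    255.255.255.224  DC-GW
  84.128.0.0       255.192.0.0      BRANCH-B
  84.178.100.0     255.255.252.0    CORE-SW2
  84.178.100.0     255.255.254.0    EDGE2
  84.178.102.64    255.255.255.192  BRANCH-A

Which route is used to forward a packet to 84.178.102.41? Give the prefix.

84.178.100.0/22

Entries matching 84.178.102.41:
  0.0.0.0/0 (default, matches everything)
  84.128.0.0/10 (84.128.0.0 - 84.191.255.255)
  84.178.96.0/20 (84.178.96.0 - 84.178.111.255)
  84.178.100.0/22 (84.178.100.0 - 84.178.103.255)
Most specific is 84.178.100.0/22.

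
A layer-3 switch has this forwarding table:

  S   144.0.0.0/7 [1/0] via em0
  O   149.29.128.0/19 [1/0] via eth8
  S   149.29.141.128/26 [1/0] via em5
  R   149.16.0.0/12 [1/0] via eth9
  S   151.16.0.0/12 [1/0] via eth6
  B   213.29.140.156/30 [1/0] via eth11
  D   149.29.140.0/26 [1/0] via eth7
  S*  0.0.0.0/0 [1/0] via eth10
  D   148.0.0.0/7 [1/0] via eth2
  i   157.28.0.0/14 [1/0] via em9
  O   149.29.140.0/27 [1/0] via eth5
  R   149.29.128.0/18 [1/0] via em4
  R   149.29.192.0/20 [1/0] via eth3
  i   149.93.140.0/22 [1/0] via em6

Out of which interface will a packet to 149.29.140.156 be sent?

eth8

Routes whose prefix contains 149.29.140.156:
  0.0.0.0/0 (default, matches everything) -> eth10
  148.0.0.0/7 (148.0.0.0 - 149.255.255.255) -> eth2
  149.16.0.0/12 (149.16.0.0 - 149.31.255.255) -> eth9
  149.29.128.0/18 (149.29.128.0 - 149.29.191.255) -> em4
  149.29.128.0/19 (149.29.128.0 - 149.29.159.255) -> eth8
More-specific entries that do NOT match:
  213.29.140.156/30 (213.29.140.156 - 213.29.140.159) does not contain 149.29.140.156
  149.29.140.0/27 (149.29.140.0 - 149.29.140.31) does not contain 149.29.140.156
  149.29.141.128/26 (149.29.141.128 - 149.29.141.191) does not contain 149.29.140.156
  149.29.140.0/26 (149.29.140.0 - 149.29.140.63) does not contain 149.29.140.156
  149.93.140.0/22 (149.93.140.0 - 149.93.143.255) does not contain 149.29.140.156
  149.29.192.0/20 (149.29.192.0 - 149.29.207.255) does not contain 149.29.140.156
Longest matching prefix is /19 -> interface eth8.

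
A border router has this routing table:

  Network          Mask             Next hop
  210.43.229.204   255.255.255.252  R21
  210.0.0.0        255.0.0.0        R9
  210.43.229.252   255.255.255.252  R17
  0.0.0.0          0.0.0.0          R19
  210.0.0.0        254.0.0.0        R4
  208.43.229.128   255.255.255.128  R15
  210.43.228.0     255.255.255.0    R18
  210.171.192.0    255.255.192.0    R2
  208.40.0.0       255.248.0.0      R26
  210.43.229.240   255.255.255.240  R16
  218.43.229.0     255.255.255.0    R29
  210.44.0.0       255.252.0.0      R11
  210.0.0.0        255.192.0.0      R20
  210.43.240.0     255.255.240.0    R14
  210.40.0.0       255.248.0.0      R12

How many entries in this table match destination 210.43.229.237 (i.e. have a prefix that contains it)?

Prefixes containing 210.43.229.237:
  0.0.0.0/0 (default, matches everything)
  210.0.0.0/7 (210.0.0.0 - 211.255.255.255)
  210.0.0.0/8 (210.0.0.0 - 210.255.255.255)
  210.0.0.0/10 (210.0.0.0 - 210.63.255.255)
  210.40.0.0/13 (210.40.0.0 - 210.47.255.255)
Total matching entries: 5.

5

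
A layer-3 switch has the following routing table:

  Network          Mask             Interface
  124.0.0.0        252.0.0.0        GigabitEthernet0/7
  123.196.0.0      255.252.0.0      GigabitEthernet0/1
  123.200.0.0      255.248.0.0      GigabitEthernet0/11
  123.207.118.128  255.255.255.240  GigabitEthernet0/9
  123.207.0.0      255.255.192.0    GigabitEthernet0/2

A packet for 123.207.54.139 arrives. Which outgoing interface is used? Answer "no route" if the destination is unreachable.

GigabitEthernet0/2

Routes whose prefix contains 123.207.54.139:
  123.200.0.0/13 (123.200.0.0 - 123.207.255.255) -> GigabitEthernet0/11
  123.207.0.0/18 (123.207.0.0 - 123.207.63.255) -> GigabitEthernet0/2
More-specific entries that do NOT match:
  123.207.118.128/28 (123.207.118.128 - 123.207.118.143) does not contain 123.207.54.139
Longest matching prefix is /18 -> interface GigabitEthernet0/2.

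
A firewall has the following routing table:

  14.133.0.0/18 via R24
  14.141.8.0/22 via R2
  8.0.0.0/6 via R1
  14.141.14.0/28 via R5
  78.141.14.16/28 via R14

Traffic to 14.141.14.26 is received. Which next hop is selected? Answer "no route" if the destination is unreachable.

no route

No entry's prefix contains 14.141.14.26; there is no default route.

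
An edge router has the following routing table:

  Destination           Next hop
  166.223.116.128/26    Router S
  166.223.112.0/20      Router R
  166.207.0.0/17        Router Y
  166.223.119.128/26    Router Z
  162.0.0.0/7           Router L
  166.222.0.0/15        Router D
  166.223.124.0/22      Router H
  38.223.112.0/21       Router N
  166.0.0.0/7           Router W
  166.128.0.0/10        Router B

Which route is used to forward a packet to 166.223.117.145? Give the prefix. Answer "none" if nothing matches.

166.223.112.0/20

Entries matching 166.223.117.145:
  166.0.0.0/7 (166.0.0.0 - 167.255.255.255)
  166.222.0.0/15 (166.222.0.0 - 166.223.255.255)
  166.223.112.0/20 (166.223.112.0 - 166.223.127.255)
Most specific is 166.223.112.0/20.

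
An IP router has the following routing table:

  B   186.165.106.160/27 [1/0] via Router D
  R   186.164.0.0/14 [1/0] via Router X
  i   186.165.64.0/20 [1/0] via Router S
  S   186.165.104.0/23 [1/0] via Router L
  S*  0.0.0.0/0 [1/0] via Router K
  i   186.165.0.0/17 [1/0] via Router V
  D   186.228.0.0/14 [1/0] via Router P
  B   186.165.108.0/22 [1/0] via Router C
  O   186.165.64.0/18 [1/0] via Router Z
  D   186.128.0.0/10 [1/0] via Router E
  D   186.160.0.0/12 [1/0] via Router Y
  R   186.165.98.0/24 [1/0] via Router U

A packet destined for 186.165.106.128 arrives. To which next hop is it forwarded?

Routes whose prefix contains 186.165.106.128:
  0.0.0.0/0 (default, matches everything) -> Router K
  186.128.0.0/10 (186.128.0.0 - 186.191.255.255) -> Router E
  186.160.0.0/12 (186.160.0.0 - 186.175.255.255) -> Router Y
  186.164.0.0/14 (186.164.0.0 - 186.167.255.255) -> Router X
  186.165.0.0/17 (186.165.0.0 - 186.165.127.255) -> Router V
  186.165.64.0/18 (186.165.64.0 - 186.165.127.255) -> Router Z
More-specific entries that do NOT match:
  186.165.106.160/27 (186.165.106.160 - 186.165.106.191) does not contain 186.165.106.128
  186.165.98.0/24 (186.165.98.0 - 186.165.98.255) does not contain 186.165.106.128
  186.165.104.0/23 (186.165.104.0 - 186.165.105.255) does not contain 186.165.106.128
  186.165.108.0/22 (186.165.108.0 - 186.165.111.255) does not contain 186.165.106.128
  186.165.64.0/20 (186.165.64.0 - 186.165.79.255) does not contain 186.165.106.128
Longest matching prefix is /18 -> next hop Router Z.

Router Z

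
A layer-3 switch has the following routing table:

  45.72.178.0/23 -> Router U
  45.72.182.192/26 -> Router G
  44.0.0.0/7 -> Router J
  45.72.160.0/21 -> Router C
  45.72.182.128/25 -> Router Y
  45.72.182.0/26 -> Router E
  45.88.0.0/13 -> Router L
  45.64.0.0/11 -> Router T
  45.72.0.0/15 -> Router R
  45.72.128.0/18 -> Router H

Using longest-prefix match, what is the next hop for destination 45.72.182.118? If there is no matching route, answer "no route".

Router H

Routes whose prefix contains 45.72.182.118:
  44.0.0.0/7 (44.0.0.0 - 45.255.255.255) -> Router J
  45.64.0.0/11 (45.64.0.0 - 45.95.255.255) -> Router T
  45.72.0.0/15 (45.72.0.0 - 45.73.255.255) -> Router R
  45.72.128.0/18 (45.72.128.0 - 45.72.191.255) -> Router H
More-specific entries that do NOT match:
  45.72.182.192/26 (45.72.182.192 - 45.72.182.255) does not contain 45.72.182.118
  45.72.182.0/26 (45.72.182.0 - 45.72.182.63) does not contain 45.72.182.118
  45.72.182.128/25 (45.72.182.128 - 45.72.182.255) does not contain 45.72.182.118
  45.72.178.0/23 (45.72.178.0 - 45.72.179.255) does not contain 45.72.182.118
  45.72.160.0/21 (45.72.160.0 - 45.72.167.255) does not contain 45.72.182.118
Longest matching prefix is /18 -> next hop Router H.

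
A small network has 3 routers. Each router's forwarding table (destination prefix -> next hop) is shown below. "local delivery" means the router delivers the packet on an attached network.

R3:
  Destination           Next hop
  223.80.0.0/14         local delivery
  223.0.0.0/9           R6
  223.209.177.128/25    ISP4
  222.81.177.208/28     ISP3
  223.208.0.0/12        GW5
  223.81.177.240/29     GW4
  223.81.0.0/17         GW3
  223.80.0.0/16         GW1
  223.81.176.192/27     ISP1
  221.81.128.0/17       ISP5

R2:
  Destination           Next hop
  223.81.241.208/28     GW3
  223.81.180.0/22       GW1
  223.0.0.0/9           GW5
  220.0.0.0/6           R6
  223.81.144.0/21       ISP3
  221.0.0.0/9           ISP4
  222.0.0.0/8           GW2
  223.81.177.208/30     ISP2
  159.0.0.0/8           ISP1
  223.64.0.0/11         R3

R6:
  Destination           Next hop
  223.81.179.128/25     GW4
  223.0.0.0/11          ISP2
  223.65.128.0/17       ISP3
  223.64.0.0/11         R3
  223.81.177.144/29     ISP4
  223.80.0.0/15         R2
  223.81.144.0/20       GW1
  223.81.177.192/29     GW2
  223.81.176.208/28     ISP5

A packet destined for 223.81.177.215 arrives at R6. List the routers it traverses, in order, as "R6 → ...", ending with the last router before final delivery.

At R6: longest match for 223.81.177.215 is 223.80.0.0/15 -> R2
At R2: longest match for 223.81.177.215 is 223.64.0.0/11 -> R3
At R3: longest match for 223.81.177.215 is 223.80.0.0/14 -> local delivery

R6 → R2 → R3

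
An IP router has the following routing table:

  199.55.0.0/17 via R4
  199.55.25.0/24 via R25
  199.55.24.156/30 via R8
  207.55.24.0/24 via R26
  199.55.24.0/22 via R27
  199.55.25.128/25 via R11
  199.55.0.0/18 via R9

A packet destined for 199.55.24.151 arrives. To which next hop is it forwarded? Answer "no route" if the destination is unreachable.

R27

Routes whose prefix contains 199.55.24.151:
  199.55.0.0/17 (199.55.0.0 - 199.55.127.255) -> R4
  199.55.0.0/18 (199.55.0.0 - 199.55.63.255) -> R9
  199.55.24.0/22 (199.55.24.0 - 199.55.27.255) -> R27
More-specific entries that do NOT match:
  199.55.24.156/30 (199.55.24.156 - 199.55.24.159) does not contain 199.55.24.151
  199.55.25.128/25 (199.55.25.128 - 199.55.25.255) does not contain 199.55.24.151
  199.55.25.0/24 (199.55.25.0 - 199.55.25.255) does not contain 199.55.24.151
  207.55.24.0/24 (207.55.24.0 - 207.55.24.255) does not contain 199.55.24.151
Longest matching prefix is /22 -> next hop R27.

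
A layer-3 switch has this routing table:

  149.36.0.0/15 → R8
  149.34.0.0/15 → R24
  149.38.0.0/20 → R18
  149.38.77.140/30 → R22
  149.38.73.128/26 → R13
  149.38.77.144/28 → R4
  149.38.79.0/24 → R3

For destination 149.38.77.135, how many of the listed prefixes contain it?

0

No listed prefix contains 149.38.77.135.
Total matching entries: 0.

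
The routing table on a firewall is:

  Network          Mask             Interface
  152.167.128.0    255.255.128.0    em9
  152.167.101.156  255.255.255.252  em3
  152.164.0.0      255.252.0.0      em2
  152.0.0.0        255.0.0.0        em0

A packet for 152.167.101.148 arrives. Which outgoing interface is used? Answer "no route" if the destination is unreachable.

em2

Routes whose prefix contains 152.167.101.148:
  152.0.0.0/8 (152.0.0.0 - 152.255.255.255) -> em0
  152.164.0.0/14 (152.164.0.0 - 152.167.255.255) -> em2
More-specific entries that do NOT match:
  152.167.101.156/30 (152.167.101.156 - 152.167.101.159) does not contain 152.167.101.148
  152.167.128.0/17 (152.167.128.0 - 152.167.255.255) does not contain 152.167.101.148
Longest matching prefix is /14 -> interface em2.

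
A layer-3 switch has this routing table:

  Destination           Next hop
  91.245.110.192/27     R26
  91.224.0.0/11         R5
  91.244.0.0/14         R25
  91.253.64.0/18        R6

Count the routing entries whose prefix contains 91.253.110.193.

2

Prefixes containing 91.253.110.193:
  91.224.0.0/11 (91.224.0.0 - 91.255.255.255)
  91.253.64.0/18 (91.253.64.0 - 91.253.127.255)
Total matching entries: 2.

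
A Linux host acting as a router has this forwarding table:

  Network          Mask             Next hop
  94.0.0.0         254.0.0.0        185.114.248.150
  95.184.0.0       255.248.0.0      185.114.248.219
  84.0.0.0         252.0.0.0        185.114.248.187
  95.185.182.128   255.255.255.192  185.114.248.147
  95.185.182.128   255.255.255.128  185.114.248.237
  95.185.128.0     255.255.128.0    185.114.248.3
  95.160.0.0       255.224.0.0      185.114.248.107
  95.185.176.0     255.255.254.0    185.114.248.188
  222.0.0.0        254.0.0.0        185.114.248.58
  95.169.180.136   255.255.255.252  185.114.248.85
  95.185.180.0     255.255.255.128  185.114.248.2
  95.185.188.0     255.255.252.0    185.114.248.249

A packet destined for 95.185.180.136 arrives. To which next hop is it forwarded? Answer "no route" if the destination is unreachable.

185.114.248.3

Routes whose prefix contains 95.185.180.136:
  94.0.0.0/7 (94.0.0.0 - 95.255.255.255) -> 185.114.248.150
  95.160.0.0/11 (95.160.0.0 - 95.191.255.255) -> 185.114.248.107
  95.184.0.0/13 (95.184.0.0 - 95.191.255.255) -> 185.114.248.219
  95.185.128.0/17 (95.185.128.0 - 95.185.255.255) -> 185.114.248.3
More-specific entries that do NOT match:
  95.169.180.136/30 (95.169.180.136 - 95.169.180.139) does not contain 95.185.180.136
  95.185.182.128/26 (95.185.182.128 - 95.185.182.191) does not contain 95.185.180.136
  95.185.182.128/25 (95.185.182.128 - 95.185.182.255) does not contain 95.185.180.136
  95.185.180.0/25 (95.185.180.0 - 95.185.180.127) does not contain 95.185.180.136
  95.185.176.0/23 (95.185.176.0 - 95.185.177.255) does not contain 95.185.180.136
  95.185.188.0/22 (95.185.188.0 - 95.185.191.255) does not contain 95.185.180.136
Longest matching prefix is /17 -> next hop 185.114.248.3.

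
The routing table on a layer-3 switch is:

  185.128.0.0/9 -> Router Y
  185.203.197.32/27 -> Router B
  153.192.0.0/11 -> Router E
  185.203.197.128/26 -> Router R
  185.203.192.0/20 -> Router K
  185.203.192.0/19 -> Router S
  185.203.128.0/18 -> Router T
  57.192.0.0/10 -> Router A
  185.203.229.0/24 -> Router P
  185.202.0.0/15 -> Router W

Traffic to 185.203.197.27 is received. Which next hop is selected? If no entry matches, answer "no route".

Router K

Routes whose prefix contains 185.203.197.27:
  185.128.0.0/9 (185.128.0.0 - 185.255.255.255) -> Router Y
  185.202.0.0/15 (185.202.0.0 - 185.203.255.255) -> Router W
  185.203.192.0/19 (185.203.192.0 - 185.203.223.255) -> Router S
  185.203.192.0/20 (185.203.192.0 - 185.203.207.255) -> Router K
More-specific entries that do NOT match:
  185.203.197.32/27 (185.203.197.32 - 185.203.197.63) does not contain 185.203.197.27
  185.203.197.128/26 (185.203.197.128 - 185.203.197.191) does not contain 185.203.197.27
  185.203.229.0/24 (185.203.229.0 - 185.203.229.255) does not contain 185.203.197.27
Longest matching prefix is /20 -> next hop Router K.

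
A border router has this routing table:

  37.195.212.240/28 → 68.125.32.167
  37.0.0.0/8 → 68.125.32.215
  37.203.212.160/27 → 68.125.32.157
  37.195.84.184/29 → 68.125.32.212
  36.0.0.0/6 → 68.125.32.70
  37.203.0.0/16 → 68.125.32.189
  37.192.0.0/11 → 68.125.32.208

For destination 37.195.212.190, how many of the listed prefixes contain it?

Prefixes containing 37.195.212.190:
  36.0.0.0/6 (36.0.0.0 - 39.255.255.255)
  37.0.0.0/8 (37.0.0.0 - 37.255.255.255)
  37.192.0.0/11 (37.192.0.0 - 37.223.255.255)
Total matching entries: 3.

3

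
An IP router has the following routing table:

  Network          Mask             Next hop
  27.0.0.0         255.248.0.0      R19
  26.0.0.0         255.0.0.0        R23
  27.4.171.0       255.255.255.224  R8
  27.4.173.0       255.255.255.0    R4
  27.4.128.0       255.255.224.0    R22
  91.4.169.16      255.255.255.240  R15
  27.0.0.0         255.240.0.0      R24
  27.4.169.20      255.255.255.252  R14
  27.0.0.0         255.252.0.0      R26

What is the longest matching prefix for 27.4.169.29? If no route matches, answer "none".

Entries matching 27.4.169.29:
  27.0.0.0/12 (27.0.0.0 - 27.15.255.255)
  27.0.0.0/13 (27.0.0.0 - 27.7.255.255)
Most specific is 27.0.0.0/13.

27.0.0.0/13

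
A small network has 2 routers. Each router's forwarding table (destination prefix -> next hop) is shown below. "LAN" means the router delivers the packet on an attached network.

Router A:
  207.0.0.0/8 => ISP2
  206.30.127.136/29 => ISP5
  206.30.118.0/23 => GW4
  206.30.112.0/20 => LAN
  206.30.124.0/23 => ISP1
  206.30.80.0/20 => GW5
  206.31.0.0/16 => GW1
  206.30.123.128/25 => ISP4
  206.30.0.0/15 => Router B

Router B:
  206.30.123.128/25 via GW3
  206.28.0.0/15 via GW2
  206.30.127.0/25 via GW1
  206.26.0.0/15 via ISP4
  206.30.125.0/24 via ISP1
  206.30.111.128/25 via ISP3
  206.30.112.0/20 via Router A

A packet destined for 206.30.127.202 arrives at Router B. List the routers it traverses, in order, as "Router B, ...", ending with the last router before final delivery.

At Router B: longest match for 206.30.127.202 is 206.30.112.0/20 -> Router A
At Router A: longest match for 206.30.127.202 is 206.30.112.0/20 -> LAN

Router B, Router A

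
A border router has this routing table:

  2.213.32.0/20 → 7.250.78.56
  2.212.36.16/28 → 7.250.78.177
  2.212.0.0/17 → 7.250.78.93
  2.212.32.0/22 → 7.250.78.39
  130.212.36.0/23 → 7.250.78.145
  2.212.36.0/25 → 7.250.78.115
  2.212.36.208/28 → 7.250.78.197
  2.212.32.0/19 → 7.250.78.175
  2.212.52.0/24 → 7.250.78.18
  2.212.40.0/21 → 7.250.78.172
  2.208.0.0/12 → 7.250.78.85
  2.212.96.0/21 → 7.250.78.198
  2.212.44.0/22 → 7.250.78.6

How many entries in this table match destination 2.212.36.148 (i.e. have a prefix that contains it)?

3

Prefixes containing 2.212.36.148:
  2.208.0.0/12 (2.208.0.0 - 2.223.255.255)
  2.212.0.0/17 (2.212.0.0 - 2.212.127.255)
  2.212.32.0/19 (2.212.32.0 - 2.212.63.255)
Total matching entries: 3.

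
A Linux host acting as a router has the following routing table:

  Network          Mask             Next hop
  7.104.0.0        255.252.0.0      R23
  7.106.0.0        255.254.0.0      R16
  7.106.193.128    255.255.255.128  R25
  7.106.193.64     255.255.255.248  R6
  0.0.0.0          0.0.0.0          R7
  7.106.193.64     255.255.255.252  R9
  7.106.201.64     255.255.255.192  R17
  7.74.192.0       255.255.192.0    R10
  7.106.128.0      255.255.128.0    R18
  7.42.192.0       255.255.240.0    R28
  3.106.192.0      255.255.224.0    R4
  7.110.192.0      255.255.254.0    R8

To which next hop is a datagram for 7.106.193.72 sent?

Routes whose prefix contains 7.106.193.72:
  0.0.0.0/0 (default, matches everything) -> R7
  7.104.0.0/14 (7.104.0.0 - 7.107.255.255) -> R23
  7.106.0.0/15 (7.106.0.0 - 7.107.255.255) -> R16
  7.106.128.0/17 (7.106.128.0 - 7.106.255.255) -> R18
More-specific entries that do NOT match:
  7.106.193.64/30 (7.106.193.64 - 7.106.193.67) does not contain 7.106.193.72
  7.106.193.64/29 (7.106.193.64 - 7.106.193.71) does not contain 7.106.193.72
  7.106.201.64/26 (7.106.201.64 - 7.106.201.127) does not contain 7.106.193.72
  7.106.193.128/25 (7.106.193.128 - 7.106.193.255) does not contain 7.106.193.72
  7.110.192.0/23 (7.110.192.0 - 7.110.193.255) does not contain 7.106.193.72
  7.42.192.0/20 (7.42.192.0 - 7.42.207.255) does not contain 7.106.193.72
  3.106.192.0/19 (3.106.192.0 - 3.106.223.255) does not contain 7.106.193.72
  7.74.192.0/18 (7.74.192.0 - 7.74.255.255) does not contain 7.106.193.72
Longest matching prefix is /17 -> next hop R18.

R18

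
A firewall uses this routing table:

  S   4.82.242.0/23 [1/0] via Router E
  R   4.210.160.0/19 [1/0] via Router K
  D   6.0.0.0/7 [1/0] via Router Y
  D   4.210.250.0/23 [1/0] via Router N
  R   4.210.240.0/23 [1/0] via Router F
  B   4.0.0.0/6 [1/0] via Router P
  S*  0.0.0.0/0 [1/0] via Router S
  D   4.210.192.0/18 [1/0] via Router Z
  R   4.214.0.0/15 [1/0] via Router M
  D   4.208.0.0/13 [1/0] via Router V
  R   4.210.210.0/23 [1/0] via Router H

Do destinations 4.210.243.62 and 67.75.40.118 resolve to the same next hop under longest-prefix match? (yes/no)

no

4.210.243.62: longest match 4.210.192.0/18 -> Router Z
67.75.40.118: longest match 0.0.0.0/0 -> Router S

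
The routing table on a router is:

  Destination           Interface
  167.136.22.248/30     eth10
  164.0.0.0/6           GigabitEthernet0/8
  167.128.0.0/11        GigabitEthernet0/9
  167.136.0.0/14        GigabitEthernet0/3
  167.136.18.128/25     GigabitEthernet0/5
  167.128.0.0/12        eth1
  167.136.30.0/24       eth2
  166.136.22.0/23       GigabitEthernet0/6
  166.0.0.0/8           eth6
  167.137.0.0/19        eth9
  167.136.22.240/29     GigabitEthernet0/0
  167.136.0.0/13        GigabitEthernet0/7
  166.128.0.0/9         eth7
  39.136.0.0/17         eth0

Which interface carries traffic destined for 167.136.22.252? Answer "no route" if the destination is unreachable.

Routes whose prefix contains 167.136.22.252:
  164.0.0.0/6 (164.0.0.0 - 167.255.255.255) -> GigabitEthernet0/8
  167.128.0.0/11 (167.128.0.0 - 167.159.255.255) -> GigabitEthernet0/9
  167.128.0.0/12 (167.128.0.0 - 167.143.255.255) -> eth1
  167.136.0.0/13 (167.136.0.0 - 167.143.255.255) -> GigabitEthernet0/7
  167.136.0.0/14 (167.136.0.0 - 167.139.255.255) -> GigabitEthernet0/3
More-specific entries that do NOT match:
  167.136.22.248/30 (167.136.22.248 - 167.136.22.251) does not contain 167.136.22.252
  167.136.22.240/29 (167.136.22.240 - 167.136.22.247) does not contain 167.136.22.252
  167.136.18.128/25 (167.136.18.128 - 167.136.18.255) does not contain 167.136.22.252
  167.136.30.0/24 (167.136.30.0 - 167.136.30.255) does not contain 167.136.22.252
  166.136.22.0/23 (166.136.22.0 - 166.136.23.255) does not contain 167.136.22.252
  167.137.0.0/19 (167.137.0.0 - 167.137.31.255) does not contain 167.136.22.252
  39.136.0.0/17 (39.136.0.0 - 39.136.127.255) does not contain 167.136.22.252
Longest matching prefix is /14 -> interface GigabitEthernet0/3.

GigabitEthernet0/3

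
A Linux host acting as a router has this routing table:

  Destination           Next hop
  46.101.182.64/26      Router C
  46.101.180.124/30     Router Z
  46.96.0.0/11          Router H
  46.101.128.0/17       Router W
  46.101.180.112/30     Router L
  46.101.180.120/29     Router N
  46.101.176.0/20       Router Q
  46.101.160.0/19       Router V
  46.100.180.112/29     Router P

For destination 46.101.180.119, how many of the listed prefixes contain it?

Prefixes containing 46.101.180.119:
  46.96.0.0/11 (46.96.0.0 - 46.127.255.255)
  46.101.128.0/17 (46.101.128.0 - 46.101.255.255)
  46.101.160.0/19 (46.101.160.0 - 46.101.191.255)
  46.101.176.0/20 (46.101.176.0 - 46.101.191.255)
Total matching entries: 4.

4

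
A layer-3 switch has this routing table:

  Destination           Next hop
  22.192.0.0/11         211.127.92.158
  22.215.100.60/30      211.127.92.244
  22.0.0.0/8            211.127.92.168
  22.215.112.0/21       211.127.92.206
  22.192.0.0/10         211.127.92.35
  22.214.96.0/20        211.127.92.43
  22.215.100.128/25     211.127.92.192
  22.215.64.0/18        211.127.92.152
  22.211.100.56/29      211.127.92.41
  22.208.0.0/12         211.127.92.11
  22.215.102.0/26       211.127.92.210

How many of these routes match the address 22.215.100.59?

Prefixes containing 22.215.100.59:
  22.0.0.0/8 (22.0.0.0 - 22.255.255.255)
  22.192.0.0/10 (22.192.0.0 - 22.255.255.255)
  22.192.0.0/11 (22.192.0.0 - 22.223.255.255)
  22.208.0.0/12 (22.208.0.0 - 22.223.255.255)
  22.215.64.0/18 (22.215.64.0 - 22.215.127.255)
Total matching entries: 5.

5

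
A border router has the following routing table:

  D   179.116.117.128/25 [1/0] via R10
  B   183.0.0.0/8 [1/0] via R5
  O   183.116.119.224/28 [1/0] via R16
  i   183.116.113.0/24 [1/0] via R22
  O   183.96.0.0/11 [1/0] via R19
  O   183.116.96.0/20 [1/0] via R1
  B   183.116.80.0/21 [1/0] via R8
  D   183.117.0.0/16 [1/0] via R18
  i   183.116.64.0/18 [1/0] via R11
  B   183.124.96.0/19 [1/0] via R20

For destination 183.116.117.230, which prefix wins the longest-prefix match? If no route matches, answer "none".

183.116.64.0/18

Entries matching 183.116.117.230:
  183.0.0.0/8 (183.0.0.0 - 183.255.255.255)
  183.96.0.0/11 (183.96.0.0 - 183.127.255.255)
  183.116.64.0/18 (183.116.64.0 - 183.116.127.255)
Most specific is 183.116.64.0/18.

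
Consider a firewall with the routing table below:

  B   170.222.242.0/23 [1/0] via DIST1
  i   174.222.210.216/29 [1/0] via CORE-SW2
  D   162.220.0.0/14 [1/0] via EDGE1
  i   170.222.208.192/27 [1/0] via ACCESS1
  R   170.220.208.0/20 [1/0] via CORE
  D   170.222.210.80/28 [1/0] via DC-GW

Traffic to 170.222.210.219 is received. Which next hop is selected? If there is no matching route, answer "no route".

no route

No entry's prefix contains 170.222.210.219; there is no default route.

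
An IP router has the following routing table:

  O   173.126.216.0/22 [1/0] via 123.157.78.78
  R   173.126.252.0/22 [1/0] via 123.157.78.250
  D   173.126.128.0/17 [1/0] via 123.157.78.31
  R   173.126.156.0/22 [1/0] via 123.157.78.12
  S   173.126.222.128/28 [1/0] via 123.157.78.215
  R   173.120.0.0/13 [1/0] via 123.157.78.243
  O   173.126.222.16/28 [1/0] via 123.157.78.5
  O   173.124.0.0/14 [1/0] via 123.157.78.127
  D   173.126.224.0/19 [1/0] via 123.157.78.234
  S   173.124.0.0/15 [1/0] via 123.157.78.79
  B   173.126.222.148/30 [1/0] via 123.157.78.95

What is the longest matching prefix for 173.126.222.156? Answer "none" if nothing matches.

Entries matching 173.126.222.156:
  173.120.0.0/13 (173.120.0.0 - 173.127.255.255)
  173.124.0.0/14 (173.124.0.0 - 173.127.255.255)
  173.126.128.0/17 (173.126.128.0 - 173.126.255.255)
Most specific is 173.126.128.0/17.

173.126.128.0/17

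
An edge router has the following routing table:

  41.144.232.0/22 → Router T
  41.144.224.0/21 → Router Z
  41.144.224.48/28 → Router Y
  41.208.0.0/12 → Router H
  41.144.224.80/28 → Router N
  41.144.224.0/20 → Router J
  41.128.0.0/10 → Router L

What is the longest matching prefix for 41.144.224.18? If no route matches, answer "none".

41.144.224.0/21

Entries matching 41.144.224.18:
  41.128.0.0/10 (41.128.0.0 - 41.191.255.255)
  41.144.224.0/20 (41.144.224.0 - 41.144.239.255)
  41.144.224.0/21 (41.144.224.0 - 41.144.231.255)
Most specific is 41.144.224.0/21.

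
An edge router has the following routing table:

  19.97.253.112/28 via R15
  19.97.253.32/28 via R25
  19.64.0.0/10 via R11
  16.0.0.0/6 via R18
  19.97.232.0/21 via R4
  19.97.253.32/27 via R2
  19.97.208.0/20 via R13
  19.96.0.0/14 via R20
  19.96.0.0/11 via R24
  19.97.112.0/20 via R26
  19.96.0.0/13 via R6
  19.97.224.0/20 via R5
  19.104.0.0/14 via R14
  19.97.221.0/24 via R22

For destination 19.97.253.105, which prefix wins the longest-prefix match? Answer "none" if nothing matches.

Entries matching 19.97.253.105:
  16.0.0.0/6 (16.0.0.0 - 19.255.255.255)
  19.64.0.0/10 (19.64.0.0 - 19.127.255.255)
  19.96.0.0/11 (19.96.0.0 - 19.127.255.255)
  19.96.0.0/13 (19.96.0.0 - 19.103.255.255)
  19.96.0.0/14 (19.96.0.0 - 19.99.255.255)
Most specific is 19.96.0.0/14.

19.96.0.0/14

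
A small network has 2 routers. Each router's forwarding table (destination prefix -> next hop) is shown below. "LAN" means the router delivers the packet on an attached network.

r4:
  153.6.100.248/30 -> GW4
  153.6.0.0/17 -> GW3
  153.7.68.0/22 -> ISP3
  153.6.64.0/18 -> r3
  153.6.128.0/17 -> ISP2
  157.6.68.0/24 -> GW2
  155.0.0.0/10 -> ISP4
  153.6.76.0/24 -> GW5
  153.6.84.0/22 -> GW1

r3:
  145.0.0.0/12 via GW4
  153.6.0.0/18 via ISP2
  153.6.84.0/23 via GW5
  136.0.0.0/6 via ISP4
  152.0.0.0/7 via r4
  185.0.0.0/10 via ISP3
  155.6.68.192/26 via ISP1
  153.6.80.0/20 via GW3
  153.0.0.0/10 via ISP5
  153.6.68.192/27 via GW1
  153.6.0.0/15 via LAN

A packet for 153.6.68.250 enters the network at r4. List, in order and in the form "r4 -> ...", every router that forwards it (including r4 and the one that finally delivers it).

r4 -> r3

At r4: longest match for 153.6.68.250 is 153.6.64.0/18 -> r3
At r3: longest match for 153.6.68.250 is 153.6.0.0/15 -> LAN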